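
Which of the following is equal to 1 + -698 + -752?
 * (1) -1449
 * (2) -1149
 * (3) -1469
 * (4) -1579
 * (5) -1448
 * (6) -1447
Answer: 1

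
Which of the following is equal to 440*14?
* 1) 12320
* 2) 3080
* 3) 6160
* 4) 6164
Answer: 3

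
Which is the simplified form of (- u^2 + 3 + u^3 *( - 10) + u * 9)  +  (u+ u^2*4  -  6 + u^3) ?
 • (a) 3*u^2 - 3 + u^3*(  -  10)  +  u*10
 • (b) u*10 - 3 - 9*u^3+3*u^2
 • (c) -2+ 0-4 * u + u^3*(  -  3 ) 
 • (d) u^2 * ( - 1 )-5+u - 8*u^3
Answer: b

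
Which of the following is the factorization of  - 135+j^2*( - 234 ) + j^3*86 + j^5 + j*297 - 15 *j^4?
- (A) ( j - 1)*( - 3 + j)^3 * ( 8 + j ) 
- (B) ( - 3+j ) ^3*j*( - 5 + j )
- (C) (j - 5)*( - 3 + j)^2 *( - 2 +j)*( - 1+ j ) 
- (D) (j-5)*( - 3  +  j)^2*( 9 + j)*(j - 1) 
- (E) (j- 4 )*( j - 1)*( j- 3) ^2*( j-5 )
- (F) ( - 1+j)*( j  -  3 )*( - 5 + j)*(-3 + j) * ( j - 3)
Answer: F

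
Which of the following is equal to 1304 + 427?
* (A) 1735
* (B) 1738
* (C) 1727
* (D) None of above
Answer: D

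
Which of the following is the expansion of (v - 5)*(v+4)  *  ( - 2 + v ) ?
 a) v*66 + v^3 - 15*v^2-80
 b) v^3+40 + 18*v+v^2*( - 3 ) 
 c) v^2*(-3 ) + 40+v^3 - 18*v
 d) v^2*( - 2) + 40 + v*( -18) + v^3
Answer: c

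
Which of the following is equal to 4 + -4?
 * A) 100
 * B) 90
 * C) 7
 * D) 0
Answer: D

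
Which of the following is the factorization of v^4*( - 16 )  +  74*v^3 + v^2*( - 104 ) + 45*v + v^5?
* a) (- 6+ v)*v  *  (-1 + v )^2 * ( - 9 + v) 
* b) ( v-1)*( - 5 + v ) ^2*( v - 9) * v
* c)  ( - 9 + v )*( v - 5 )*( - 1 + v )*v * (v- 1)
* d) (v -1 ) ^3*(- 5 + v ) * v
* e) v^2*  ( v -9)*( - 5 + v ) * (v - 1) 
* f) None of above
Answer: c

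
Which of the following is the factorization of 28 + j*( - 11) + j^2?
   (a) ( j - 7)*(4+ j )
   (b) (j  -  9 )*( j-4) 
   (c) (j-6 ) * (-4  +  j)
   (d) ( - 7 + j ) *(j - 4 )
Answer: d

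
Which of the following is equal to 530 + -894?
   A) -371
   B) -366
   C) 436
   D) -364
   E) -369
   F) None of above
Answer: D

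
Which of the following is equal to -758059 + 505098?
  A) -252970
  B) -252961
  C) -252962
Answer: B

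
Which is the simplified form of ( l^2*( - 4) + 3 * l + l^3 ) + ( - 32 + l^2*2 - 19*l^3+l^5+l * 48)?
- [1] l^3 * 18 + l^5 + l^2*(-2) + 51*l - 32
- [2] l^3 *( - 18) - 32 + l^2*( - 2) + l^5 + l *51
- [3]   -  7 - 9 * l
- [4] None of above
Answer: 2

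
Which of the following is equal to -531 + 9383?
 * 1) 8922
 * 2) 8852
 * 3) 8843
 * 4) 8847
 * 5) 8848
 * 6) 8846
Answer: 2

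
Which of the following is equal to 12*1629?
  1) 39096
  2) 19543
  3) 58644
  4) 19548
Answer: 4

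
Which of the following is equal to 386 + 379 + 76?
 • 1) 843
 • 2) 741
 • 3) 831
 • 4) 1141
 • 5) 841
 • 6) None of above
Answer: 5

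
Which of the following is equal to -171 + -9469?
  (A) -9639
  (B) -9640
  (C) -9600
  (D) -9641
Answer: B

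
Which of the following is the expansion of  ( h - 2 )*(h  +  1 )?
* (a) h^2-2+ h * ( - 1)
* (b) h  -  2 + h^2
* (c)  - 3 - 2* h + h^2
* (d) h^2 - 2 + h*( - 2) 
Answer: a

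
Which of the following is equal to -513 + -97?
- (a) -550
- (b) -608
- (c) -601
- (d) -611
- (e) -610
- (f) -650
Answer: e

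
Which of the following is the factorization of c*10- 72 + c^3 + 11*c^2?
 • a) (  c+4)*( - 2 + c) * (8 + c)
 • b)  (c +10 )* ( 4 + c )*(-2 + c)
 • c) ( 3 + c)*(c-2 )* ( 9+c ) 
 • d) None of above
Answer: d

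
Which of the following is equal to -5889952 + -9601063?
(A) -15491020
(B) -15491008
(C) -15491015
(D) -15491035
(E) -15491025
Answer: C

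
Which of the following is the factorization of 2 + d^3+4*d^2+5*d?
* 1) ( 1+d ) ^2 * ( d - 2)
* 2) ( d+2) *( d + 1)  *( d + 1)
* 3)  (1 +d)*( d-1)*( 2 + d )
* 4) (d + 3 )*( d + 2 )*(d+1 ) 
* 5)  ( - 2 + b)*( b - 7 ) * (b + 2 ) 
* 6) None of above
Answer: 2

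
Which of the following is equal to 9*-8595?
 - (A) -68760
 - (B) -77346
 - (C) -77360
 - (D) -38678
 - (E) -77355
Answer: E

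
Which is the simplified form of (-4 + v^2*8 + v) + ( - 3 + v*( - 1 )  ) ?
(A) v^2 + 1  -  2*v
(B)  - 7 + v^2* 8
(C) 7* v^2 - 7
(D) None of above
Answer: B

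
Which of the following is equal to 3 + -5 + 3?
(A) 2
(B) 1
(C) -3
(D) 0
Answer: B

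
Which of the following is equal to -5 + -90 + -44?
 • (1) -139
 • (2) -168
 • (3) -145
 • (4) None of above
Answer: 1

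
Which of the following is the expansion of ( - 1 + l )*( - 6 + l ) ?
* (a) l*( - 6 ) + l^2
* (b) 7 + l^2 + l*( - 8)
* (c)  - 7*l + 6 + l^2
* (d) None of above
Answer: c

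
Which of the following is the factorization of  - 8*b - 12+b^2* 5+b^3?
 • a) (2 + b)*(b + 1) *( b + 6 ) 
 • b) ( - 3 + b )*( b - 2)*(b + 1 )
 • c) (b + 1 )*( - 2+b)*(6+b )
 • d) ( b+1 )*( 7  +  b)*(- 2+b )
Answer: c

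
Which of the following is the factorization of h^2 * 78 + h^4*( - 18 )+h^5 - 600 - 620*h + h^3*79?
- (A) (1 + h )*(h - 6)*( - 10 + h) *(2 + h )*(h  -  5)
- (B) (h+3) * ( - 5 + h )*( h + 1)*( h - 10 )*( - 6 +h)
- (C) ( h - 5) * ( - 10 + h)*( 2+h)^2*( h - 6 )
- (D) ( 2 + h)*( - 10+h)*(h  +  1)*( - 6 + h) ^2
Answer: A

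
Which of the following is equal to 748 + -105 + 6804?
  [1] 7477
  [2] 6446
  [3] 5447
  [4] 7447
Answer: 4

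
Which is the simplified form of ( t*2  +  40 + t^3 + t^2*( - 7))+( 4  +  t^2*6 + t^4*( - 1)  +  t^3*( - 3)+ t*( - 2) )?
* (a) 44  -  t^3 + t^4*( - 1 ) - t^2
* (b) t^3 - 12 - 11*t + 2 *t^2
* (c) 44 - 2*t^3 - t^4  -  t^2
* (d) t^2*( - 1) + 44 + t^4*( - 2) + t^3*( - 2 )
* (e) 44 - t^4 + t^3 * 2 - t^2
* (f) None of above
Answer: c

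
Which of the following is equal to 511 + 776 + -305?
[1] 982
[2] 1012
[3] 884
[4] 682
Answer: 1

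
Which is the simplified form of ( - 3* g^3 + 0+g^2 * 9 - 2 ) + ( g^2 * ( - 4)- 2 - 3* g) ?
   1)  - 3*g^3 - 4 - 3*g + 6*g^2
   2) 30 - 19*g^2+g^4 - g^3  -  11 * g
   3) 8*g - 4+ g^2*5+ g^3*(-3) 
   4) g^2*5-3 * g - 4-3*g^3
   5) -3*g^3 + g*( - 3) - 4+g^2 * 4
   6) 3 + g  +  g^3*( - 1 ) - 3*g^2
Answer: 4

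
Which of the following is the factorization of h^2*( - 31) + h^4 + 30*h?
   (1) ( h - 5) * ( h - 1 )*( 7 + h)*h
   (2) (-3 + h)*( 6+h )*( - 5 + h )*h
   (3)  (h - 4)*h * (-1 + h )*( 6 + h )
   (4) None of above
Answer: 4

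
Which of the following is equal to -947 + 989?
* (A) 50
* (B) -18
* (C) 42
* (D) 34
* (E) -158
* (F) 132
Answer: C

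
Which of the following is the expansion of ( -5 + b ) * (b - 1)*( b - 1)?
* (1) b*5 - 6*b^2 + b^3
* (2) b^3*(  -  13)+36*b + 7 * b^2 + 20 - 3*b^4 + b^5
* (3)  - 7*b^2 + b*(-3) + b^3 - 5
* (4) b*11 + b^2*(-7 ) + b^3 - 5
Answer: 4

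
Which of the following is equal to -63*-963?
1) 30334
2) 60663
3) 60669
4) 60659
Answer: 3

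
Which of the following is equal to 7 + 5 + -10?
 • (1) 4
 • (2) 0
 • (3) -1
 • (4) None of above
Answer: 4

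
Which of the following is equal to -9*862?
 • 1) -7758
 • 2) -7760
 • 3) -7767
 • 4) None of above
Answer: 1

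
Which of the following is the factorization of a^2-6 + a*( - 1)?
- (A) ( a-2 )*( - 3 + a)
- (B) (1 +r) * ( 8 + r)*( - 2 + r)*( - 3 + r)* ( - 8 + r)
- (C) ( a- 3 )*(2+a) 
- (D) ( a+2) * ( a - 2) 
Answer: C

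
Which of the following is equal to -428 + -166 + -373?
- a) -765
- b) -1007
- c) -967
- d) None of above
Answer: c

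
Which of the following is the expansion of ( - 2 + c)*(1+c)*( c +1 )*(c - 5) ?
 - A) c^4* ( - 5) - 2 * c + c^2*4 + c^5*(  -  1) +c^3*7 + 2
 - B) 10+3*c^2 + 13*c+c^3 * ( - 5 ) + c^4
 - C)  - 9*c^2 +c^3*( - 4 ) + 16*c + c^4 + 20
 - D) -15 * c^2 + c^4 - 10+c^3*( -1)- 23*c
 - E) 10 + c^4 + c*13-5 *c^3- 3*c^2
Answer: E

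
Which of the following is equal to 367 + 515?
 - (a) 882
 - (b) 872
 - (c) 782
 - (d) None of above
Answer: a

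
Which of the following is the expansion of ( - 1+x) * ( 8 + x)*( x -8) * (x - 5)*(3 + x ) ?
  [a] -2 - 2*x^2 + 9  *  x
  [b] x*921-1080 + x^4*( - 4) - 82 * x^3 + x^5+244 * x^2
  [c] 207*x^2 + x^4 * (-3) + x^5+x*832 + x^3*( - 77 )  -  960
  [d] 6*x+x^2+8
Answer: c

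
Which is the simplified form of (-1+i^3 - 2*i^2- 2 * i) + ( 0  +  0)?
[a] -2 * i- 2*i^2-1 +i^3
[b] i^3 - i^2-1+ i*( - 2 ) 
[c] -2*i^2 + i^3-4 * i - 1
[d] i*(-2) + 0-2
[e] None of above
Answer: a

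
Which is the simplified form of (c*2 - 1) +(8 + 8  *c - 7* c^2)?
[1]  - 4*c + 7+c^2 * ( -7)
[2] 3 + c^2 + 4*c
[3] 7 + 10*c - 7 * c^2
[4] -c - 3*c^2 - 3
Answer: 3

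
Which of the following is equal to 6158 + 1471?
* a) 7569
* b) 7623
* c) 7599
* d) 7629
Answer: d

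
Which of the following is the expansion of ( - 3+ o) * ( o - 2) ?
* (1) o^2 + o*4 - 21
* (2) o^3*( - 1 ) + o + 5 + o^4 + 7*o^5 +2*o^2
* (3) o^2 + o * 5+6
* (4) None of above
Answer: 4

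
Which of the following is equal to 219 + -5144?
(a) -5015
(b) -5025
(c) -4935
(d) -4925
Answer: d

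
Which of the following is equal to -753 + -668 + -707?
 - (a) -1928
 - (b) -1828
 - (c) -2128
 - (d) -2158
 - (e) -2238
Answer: c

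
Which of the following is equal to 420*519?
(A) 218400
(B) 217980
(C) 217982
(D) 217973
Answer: B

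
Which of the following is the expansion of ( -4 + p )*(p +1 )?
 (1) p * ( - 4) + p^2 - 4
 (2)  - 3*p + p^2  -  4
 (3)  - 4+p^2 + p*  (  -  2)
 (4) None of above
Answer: 2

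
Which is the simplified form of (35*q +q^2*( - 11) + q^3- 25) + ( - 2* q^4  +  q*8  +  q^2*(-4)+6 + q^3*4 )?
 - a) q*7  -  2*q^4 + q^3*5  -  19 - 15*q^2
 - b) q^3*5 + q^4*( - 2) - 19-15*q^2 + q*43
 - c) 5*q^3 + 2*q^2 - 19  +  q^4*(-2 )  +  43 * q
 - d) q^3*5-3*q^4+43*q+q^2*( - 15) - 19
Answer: b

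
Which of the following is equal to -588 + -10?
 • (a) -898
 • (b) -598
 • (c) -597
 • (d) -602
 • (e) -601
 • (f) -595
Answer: b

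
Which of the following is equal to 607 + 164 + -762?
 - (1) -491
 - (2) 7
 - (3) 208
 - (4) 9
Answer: 4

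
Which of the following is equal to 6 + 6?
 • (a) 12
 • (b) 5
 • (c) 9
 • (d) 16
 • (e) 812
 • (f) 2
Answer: a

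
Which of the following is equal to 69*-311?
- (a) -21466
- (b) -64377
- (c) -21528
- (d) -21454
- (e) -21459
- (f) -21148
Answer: e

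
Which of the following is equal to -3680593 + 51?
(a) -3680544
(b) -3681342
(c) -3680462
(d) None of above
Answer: d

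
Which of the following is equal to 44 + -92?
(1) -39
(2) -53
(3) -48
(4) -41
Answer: 3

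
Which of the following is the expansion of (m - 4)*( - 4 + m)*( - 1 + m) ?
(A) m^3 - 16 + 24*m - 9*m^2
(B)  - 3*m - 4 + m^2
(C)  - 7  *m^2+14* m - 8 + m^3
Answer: A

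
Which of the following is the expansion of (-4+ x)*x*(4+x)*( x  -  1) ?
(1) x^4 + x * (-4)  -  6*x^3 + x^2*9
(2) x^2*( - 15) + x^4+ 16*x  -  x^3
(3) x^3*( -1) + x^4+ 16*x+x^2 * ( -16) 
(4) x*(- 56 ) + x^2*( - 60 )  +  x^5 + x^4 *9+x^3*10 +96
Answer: 3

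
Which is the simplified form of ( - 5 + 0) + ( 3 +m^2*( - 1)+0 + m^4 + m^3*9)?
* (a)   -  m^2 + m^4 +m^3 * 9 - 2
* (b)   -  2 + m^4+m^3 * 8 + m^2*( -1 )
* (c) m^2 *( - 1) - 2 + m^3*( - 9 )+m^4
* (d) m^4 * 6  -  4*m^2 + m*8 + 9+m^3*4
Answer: a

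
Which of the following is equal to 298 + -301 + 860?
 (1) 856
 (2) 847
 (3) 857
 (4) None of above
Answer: 3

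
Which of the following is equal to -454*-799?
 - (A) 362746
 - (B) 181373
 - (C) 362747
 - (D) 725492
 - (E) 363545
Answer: A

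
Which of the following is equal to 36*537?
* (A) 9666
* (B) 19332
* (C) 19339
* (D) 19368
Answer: B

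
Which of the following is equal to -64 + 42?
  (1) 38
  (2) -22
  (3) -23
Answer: 2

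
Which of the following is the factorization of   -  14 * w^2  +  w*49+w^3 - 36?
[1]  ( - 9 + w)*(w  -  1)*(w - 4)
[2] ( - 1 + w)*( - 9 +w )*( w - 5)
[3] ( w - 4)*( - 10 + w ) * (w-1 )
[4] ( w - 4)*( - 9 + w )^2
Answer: 1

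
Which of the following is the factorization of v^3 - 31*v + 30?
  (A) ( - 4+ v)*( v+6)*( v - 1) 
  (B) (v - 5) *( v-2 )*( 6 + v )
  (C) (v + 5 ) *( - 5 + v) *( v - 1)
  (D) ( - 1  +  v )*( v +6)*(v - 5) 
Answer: D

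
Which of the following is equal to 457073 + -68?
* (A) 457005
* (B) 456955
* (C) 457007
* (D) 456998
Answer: A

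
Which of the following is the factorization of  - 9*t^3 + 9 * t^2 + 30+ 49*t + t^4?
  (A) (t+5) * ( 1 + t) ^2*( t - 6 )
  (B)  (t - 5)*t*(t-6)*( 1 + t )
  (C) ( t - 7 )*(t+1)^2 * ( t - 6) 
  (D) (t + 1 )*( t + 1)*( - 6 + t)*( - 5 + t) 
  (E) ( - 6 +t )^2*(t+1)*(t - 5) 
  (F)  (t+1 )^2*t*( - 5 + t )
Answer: D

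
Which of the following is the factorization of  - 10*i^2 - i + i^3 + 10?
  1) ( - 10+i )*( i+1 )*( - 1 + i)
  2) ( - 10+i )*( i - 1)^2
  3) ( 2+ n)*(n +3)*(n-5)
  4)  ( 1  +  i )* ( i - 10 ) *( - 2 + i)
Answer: 1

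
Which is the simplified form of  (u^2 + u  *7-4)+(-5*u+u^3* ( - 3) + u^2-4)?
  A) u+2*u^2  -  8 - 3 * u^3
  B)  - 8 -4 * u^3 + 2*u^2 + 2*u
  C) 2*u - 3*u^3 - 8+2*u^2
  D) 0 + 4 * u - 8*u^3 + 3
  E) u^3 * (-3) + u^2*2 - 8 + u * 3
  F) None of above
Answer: C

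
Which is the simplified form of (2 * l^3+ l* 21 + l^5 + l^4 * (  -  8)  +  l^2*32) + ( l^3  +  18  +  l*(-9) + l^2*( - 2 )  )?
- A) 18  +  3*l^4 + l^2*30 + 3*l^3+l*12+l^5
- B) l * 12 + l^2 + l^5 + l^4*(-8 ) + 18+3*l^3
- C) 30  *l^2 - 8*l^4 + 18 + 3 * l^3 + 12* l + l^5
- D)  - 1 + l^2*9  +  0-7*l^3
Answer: C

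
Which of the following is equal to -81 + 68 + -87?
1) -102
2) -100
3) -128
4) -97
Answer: 2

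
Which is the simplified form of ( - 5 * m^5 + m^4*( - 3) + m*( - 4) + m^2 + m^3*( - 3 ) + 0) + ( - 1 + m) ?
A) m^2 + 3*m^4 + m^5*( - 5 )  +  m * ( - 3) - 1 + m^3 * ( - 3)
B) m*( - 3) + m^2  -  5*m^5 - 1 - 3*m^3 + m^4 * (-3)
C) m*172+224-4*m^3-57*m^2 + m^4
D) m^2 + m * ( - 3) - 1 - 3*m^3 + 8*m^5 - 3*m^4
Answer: B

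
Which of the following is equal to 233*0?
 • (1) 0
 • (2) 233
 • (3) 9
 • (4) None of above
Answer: 1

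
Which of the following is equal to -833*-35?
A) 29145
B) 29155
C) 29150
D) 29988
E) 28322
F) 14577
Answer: B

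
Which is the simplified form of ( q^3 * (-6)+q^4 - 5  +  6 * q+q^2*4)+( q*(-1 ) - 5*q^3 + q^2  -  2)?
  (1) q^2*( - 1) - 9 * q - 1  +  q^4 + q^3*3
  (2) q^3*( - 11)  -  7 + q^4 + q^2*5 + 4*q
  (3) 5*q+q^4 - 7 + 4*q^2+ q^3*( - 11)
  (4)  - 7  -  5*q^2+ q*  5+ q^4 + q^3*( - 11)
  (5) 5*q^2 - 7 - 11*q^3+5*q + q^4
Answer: 5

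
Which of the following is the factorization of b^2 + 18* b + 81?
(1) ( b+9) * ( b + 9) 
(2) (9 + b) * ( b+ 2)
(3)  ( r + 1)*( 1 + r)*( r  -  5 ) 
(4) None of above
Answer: 1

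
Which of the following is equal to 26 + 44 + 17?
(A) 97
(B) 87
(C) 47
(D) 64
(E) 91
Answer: B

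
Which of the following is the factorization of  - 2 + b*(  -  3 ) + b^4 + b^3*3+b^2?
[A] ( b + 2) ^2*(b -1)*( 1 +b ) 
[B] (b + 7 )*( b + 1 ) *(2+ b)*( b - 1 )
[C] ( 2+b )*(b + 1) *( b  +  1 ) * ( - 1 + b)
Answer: C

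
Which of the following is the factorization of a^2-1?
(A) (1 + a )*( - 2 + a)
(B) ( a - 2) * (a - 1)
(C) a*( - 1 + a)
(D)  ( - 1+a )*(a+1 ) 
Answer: D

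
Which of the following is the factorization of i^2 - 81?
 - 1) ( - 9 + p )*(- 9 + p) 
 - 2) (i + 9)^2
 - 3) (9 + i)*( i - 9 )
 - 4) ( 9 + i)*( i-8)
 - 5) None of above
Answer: 3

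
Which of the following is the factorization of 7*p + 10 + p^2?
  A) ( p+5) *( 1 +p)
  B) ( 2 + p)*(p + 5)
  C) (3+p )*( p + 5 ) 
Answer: B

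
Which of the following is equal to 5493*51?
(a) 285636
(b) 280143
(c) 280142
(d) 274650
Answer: b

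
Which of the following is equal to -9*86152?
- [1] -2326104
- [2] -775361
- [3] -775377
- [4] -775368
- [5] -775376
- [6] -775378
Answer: 4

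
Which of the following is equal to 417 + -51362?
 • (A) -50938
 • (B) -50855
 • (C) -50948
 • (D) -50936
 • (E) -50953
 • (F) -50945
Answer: F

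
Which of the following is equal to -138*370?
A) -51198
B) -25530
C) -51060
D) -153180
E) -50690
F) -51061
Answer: C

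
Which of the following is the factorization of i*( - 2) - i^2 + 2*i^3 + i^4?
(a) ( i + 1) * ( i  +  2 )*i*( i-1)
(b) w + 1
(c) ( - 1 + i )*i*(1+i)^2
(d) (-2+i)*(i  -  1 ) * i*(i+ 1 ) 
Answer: a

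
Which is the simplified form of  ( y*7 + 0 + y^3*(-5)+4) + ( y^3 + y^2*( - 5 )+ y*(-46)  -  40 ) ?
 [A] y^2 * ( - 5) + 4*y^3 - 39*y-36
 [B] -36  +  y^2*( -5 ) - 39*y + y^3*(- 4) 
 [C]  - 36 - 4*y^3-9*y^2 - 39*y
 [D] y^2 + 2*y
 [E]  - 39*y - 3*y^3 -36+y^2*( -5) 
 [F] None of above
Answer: B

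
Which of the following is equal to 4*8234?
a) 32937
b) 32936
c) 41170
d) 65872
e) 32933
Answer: b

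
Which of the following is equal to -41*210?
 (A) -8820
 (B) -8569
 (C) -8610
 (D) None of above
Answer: C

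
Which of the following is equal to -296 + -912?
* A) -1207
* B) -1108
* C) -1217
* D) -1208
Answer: D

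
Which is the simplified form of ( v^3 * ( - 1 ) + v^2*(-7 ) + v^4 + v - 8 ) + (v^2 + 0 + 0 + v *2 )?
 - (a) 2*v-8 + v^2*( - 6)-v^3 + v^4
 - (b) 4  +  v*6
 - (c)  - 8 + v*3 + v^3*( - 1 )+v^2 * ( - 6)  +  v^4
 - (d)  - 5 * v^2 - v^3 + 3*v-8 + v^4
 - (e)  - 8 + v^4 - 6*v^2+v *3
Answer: c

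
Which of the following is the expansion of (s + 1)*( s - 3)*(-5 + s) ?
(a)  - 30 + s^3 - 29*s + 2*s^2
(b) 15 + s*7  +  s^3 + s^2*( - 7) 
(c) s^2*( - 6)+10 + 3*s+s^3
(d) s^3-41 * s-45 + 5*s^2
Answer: b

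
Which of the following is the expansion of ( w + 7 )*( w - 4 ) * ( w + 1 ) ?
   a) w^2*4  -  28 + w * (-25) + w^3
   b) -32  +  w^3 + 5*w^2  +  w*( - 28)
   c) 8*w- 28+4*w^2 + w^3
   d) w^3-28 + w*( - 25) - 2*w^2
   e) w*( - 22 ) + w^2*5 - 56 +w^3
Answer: a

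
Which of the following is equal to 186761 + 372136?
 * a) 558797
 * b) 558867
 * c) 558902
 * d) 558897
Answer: d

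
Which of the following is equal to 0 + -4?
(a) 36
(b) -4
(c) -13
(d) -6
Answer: b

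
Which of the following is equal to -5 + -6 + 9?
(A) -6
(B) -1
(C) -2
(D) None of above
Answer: C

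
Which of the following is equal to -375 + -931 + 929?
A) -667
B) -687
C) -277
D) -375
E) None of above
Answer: E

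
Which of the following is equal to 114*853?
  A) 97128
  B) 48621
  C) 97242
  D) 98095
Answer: C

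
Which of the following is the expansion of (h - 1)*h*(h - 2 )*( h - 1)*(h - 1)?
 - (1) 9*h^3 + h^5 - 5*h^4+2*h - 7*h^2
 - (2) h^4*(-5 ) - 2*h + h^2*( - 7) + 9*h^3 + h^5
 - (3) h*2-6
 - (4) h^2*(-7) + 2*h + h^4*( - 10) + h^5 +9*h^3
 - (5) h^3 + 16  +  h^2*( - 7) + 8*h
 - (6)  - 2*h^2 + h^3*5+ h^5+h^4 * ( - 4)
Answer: 1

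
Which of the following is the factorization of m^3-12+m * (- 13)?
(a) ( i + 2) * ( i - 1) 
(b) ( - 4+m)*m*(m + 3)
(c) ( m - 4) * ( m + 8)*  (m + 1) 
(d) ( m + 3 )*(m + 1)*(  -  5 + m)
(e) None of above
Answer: e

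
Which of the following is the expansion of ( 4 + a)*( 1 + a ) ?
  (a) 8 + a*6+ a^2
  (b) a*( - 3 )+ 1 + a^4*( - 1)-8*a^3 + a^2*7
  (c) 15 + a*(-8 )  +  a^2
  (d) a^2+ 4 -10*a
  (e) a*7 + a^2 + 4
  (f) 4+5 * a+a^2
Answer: f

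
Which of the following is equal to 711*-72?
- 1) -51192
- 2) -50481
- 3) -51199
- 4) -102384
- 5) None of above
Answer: 1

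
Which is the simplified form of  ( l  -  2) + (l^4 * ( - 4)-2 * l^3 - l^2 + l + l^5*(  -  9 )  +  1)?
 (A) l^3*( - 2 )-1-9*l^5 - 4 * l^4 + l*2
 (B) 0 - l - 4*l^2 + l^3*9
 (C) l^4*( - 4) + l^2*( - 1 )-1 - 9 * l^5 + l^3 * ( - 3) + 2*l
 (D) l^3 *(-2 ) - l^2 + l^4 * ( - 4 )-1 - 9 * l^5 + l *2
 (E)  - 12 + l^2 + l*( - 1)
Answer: D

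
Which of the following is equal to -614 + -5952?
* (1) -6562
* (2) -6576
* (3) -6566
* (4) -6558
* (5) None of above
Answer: 3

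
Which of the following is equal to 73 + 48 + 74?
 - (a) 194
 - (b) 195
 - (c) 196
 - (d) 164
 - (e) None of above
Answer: b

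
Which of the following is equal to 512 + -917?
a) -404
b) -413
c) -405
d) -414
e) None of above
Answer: c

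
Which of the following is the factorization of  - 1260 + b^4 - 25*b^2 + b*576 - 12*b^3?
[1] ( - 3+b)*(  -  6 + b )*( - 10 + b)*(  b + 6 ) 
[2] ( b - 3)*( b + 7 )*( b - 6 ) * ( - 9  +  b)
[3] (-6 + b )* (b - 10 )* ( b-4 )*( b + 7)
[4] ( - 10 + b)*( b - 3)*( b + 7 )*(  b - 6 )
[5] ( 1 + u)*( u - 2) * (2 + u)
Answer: 4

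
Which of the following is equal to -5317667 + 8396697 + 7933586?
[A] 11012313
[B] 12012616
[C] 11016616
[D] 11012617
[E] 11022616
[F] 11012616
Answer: F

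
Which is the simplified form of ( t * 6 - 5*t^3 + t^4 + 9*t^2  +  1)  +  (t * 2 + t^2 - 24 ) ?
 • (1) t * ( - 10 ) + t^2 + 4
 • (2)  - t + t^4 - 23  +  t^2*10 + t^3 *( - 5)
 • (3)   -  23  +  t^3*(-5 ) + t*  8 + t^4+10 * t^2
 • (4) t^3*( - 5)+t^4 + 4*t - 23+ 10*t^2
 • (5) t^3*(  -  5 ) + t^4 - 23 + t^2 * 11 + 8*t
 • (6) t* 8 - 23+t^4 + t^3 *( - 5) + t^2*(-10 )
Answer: 3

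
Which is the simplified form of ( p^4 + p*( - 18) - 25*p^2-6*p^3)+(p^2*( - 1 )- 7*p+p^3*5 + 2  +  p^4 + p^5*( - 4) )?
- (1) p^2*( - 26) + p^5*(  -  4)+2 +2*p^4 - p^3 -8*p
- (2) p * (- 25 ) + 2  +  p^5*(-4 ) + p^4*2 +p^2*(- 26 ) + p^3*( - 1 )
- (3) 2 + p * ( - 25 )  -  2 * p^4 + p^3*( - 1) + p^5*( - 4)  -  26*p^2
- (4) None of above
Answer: 2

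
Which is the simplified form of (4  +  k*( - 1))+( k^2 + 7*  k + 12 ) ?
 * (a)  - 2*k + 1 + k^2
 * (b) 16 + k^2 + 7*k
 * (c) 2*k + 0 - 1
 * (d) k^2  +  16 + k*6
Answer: d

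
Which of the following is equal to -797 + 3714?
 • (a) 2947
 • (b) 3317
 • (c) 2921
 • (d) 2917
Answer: d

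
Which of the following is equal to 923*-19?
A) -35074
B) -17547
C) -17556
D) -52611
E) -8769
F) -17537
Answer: F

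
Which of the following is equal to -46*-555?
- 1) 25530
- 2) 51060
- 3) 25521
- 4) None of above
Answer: 1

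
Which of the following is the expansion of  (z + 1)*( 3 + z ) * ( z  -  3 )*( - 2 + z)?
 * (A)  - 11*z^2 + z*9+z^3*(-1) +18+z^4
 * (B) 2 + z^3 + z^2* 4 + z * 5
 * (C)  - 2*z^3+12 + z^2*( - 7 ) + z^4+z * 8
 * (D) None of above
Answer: A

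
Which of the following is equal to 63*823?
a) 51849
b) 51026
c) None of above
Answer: a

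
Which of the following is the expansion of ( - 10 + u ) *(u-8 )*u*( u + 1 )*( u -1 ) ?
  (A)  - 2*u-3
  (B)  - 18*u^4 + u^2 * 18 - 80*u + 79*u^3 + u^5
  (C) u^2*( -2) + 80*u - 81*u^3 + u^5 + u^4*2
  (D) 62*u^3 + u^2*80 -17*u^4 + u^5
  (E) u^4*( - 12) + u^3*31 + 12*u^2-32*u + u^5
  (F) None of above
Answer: B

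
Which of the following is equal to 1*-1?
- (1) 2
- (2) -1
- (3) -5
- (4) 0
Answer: 2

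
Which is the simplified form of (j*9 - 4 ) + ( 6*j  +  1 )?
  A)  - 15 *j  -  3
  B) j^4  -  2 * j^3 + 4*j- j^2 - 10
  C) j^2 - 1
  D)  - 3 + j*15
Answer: D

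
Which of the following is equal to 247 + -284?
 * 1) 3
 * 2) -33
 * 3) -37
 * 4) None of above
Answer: 3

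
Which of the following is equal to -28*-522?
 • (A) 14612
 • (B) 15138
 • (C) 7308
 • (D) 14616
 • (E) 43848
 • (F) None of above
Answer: D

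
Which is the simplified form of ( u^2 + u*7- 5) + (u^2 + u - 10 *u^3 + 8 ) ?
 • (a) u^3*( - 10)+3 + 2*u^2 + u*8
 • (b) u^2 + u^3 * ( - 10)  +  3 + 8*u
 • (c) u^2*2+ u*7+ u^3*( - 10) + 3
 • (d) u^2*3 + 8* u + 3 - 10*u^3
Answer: a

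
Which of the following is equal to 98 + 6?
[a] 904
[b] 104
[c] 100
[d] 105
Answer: b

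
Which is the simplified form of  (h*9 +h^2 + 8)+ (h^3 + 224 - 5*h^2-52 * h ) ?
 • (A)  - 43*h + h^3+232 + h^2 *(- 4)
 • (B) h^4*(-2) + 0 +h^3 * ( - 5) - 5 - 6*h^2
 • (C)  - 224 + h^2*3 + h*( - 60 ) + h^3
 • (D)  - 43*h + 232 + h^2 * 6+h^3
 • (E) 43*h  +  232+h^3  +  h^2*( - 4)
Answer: A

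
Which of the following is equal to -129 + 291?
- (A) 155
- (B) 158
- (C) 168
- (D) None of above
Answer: D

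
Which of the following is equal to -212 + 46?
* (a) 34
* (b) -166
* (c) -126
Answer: b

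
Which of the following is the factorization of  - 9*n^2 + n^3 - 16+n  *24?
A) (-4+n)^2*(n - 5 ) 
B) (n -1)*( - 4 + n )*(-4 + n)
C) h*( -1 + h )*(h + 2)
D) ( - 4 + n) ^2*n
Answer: B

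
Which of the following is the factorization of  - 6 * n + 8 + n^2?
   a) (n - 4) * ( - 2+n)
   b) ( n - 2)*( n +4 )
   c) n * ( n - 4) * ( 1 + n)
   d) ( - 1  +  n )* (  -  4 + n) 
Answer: a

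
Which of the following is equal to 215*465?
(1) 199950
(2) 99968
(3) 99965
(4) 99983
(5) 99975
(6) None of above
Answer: 5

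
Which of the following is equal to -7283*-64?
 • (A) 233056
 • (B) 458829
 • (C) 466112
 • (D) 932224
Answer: C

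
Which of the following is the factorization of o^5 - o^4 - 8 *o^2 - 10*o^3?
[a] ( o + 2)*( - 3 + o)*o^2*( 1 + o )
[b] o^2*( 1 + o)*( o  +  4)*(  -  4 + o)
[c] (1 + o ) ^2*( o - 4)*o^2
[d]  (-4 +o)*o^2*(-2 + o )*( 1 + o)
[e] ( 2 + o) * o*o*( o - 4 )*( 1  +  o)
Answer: e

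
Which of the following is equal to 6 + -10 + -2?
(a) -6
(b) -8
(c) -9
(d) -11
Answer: a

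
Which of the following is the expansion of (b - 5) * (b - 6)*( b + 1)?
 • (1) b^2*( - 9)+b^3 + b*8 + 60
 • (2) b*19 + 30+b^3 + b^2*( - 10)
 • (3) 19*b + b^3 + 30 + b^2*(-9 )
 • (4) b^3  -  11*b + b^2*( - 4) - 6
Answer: 2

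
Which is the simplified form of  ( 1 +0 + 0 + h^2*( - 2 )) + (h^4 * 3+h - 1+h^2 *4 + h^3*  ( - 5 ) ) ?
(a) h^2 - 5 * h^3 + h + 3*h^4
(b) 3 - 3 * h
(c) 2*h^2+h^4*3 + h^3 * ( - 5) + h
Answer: c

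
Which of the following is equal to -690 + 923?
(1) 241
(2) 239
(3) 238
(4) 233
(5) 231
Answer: 4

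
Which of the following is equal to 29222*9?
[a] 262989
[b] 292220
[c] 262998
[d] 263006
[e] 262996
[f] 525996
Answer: c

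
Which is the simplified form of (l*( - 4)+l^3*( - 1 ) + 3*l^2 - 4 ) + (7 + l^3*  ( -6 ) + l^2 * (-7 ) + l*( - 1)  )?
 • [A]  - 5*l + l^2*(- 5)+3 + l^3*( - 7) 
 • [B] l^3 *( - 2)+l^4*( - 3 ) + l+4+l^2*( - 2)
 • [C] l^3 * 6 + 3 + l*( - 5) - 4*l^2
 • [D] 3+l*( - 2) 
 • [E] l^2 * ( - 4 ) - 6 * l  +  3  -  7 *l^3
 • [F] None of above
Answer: F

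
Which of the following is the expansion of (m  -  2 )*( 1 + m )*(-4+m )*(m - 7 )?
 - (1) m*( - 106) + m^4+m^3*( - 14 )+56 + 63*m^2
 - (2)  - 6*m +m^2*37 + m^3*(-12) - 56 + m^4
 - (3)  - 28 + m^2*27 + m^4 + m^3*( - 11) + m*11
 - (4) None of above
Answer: 2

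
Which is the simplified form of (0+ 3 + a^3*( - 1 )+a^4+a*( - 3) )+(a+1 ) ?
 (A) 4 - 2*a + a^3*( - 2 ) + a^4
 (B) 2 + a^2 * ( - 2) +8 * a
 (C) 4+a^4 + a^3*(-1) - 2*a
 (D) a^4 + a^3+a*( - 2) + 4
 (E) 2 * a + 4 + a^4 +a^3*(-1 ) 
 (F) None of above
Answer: C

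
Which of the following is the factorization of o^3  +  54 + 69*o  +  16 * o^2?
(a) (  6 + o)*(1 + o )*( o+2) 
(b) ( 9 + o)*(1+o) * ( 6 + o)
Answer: b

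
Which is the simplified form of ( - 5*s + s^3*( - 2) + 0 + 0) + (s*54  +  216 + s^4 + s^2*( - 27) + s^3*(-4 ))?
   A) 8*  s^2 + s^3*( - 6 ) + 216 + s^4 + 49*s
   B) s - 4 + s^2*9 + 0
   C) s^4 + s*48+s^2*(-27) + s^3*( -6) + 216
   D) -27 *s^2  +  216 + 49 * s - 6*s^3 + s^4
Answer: D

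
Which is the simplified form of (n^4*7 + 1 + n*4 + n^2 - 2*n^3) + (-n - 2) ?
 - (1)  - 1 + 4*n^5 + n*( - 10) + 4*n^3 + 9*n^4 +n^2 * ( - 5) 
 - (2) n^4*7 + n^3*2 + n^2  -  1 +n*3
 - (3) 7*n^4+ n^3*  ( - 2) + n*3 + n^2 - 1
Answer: 3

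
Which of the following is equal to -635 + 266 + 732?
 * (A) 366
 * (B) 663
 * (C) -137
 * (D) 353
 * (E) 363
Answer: E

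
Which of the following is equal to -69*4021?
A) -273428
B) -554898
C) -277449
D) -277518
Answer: C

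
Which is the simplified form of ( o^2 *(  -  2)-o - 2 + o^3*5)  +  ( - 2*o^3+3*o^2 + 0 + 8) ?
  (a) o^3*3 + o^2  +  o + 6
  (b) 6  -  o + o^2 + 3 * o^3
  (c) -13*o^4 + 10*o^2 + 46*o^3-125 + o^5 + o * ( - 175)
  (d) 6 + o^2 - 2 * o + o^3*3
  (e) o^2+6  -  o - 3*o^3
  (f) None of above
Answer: b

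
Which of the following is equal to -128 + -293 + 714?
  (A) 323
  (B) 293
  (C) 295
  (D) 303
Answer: B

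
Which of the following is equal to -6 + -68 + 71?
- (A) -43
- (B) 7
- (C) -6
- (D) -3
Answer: D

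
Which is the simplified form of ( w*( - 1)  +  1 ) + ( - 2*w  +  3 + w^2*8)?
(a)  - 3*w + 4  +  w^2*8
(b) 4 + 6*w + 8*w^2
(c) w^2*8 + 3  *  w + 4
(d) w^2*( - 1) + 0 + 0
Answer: a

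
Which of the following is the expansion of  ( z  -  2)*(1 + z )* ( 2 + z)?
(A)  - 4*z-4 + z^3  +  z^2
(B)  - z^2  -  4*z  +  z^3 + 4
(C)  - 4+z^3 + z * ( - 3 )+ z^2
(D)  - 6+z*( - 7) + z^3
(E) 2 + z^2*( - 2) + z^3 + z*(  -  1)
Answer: A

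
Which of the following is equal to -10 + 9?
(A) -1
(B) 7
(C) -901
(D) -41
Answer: A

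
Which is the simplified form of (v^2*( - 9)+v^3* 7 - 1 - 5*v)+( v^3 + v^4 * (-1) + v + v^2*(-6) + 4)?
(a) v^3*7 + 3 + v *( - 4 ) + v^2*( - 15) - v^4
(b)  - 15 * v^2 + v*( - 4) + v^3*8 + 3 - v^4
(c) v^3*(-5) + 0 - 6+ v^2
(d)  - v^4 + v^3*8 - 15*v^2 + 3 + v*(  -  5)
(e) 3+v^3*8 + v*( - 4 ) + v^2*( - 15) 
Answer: b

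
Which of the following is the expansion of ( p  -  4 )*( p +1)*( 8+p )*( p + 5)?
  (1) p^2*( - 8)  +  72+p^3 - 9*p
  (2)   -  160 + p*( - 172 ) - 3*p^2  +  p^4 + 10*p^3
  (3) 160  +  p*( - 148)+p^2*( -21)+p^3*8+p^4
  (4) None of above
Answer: 2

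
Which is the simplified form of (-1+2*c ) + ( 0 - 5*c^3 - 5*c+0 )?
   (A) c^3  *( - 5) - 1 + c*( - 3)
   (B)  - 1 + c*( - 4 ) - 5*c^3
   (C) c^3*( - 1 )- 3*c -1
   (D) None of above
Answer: A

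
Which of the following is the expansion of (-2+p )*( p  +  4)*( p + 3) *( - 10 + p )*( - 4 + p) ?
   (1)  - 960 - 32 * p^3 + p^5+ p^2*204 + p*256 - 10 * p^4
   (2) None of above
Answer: 2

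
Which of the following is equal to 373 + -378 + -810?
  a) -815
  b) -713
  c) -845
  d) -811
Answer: a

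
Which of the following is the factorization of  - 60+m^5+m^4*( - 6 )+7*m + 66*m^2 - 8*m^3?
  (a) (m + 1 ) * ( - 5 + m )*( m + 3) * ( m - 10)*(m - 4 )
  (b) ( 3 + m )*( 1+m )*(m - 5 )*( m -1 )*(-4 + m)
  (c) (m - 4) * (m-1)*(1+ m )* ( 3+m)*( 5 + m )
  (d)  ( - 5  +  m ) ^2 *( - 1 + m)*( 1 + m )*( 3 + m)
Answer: b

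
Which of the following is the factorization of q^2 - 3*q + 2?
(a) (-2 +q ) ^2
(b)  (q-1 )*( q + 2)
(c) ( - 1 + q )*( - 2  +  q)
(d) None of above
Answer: c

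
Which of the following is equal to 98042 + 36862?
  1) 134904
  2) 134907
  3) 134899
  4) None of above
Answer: 1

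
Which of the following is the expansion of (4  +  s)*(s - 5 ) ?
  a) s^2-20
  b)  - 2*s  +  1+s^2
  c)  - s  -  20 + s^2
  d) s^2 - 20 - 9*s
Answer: c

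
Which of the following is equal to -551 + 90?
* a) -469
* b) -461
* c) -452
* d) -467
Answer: b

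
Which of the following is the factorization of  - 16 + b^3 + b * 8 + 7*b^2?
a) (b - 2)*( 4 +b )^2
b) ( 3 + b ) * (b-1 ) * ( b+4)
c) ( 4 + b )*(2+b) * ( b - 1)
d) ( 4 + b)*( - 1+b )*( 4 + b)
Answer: d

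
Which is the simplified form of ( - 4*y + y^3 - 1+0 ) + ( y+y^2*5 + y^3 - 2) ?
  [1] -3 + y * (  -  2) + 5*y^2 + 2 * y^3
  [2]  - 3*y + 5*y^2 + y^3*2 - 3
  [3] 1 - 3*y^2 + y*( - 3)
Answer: 2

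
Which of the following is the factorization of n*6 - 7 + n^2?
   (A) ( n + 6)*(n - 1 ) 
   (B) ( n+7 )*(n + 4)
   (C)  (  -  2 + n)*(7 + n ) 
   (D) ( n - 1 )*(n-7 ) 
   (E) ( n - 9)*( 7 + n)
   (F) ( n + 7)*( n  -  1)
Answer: F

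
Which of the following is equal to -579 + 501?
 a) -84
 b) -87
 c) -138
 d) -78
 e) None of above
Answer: d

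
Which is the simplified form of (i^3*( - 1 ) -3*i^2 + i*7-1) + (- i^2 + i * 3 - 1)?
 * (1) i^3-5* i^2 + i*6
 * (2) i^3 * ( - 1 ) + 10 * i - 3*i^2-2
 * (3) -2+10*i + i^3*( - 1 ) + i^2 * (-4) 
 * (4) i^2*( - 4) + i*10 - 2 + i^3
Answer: 3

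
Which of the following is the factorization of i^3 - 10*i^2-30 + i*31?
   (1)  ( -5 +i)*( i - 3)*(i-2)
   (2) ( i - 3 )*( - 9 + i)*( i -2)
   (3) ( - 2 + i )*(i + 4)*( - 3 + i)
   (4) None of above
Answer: 1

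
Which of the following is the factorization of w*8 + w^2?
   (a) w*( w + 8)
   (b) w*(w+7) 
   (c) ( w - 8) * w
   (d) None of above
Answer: a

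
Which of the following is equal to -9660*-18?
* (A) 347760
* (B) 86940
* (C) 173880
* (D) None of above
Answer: C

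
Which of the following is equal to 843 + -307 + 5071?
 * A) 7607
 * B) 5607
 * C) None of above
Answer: B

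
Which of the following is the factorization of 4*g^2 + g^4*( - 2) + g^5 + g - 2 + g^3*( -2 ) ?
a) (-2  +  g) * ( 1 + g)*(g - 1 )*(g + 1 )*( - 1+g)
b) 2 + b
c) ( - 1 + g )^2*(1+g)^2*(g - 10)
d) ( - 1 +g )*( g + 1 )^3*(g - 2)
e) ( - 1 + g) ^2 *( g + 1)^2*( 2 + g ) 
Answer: a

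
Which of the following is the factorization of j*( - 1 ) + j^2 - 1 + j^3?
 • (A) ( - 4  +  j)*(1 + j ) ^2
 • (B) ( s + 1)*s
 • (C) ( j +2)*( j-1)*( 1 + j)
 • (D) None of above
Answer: D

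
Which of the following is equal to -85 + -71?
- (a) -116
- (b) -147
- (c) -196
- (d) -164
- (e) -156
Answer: e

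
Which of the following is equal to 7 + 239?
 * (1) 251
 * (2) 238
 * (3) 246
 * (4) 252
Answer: 3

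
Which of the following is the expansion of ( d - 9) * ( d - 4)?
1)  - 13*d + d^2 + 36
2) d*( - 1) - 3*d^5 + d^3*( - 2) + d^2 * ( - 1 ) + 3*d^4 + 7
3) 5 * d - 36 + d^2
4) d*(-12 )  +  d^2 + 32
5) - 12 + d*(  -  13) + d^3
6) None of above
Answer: 1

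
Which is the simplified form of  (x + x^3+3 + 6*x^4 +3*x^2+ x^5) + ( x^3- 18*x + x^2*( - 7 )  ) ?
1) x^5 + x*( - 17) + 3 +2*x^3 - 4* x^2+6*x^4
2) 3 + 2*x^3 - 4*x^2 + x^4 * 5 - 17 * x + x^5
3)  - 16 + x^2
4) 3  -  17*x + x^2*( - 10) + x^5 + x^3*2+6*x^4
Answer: 1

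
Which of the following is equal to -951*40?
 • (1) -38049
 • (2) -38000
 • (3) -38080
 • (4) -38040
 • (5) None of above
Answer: 4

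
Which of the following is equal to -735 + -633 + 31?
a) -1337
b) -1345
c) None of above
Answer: a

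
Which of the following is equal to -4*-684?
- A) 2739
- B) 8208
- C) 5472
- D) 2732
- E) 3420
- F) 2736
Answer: F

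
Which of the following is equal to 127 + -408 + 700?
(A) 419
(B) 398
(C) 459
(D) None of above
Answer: A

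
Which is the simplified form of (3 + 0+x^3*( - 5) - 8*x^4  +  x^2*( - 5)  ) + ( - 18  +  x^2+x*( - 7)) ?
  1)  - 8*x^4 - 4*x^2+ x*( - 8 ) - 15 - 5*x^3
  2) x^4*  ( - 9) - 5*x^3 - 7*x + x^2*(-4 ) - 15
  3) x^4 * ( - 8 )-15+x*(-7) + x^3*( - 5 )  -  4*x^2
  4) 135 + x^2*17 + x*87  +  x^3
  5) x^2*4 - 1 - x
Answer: 3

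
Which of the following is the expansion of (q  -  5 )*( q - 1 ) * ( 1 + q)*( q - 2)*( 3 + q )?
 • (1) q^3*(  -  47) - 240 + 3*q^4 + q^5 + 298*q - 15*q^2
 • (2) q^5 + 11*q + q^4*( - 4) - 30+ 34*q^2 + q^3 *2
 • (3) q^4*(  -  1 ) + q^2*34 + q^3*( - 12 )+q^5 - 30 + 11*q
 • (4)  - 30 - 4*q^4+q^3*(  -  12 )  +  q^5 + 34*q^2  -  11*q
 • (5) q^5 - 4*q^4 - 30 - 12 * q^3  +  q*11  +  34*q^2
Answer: 5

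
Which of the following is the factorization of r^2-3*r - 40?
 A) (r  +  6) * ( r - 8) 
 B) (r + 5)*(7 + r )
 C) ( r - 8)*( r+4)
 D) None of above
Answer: D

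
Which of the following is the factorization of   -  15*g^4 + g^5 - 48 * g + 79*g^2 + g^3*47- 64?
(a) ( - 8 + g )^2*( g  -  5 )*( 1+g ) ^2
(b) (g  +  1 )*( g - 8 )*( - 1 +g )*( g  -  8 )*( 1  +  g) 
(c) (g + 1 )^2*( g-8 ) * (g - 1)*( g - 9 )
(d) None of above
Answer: b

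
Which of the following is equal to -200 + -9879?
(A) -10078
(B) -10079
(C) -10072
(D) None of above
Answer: B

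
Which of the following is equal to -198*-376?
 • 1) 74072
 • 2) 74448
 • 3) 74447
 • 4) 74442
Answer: 2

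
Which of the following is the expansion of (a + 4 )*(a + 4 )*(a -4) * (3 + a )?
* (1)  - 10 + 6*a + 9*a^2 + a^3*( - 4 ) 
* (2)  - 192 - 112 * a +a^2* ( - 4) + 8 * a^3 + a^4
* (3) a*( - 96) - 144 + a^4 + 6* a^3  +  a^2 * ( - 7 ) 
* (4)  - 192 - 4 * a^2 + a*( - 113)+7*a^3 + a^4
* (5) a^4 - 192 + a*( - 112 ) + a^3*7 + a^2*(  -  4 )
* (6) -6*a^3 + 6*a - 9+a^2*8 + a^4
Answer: 5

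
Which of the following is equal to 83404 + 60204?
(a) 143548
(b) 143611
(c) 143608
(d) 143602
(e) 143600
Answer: c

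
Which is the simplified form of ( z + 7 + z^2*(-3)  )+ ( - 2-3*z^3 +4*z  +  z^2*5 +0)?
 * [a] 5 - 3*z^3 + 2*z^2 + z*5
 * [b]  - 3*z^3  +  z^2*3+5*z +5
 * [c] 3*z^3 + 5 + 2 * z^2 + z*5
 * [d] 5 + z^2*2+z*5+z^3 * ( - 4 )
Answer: a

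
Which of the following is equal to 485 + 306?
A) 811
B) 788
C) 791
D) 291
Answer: C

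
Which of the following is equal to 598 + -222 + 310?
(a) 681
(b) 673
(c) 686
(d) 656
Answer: c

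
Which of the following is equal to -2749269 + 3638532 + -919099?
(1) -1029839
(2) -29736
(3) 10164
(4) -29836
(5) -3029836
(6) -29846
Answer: 4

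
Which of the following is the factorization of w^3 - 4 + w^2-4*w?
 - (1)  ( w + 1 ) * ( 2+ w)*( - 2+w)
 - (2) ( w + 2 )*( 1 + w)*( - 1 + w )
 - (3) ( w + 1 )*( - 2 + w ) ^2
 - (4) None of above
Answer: 1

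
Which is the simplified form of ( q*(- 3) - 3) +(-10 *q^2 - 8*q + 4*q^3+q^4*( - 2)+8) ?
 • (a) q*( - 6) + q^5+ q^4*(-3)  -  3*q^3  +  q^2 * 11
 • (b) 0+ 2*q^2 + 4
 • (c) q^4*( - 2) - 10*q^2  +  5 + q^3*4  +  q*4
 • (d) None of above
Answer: d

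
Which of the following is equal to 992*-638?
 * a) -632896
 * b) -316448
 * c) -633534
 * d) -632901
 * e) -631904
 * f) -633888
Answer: a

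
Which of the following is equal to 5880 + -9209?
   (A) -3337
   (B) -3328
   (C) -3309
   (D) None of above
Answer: D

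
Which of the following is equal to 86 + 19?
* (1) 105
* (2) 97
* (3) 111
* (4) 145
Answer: 1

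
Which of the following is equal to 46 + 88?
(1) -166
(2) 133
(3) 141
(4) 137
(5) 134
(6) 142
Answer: 5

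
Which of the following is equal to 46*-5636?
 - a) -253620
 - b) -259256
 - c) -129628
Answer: b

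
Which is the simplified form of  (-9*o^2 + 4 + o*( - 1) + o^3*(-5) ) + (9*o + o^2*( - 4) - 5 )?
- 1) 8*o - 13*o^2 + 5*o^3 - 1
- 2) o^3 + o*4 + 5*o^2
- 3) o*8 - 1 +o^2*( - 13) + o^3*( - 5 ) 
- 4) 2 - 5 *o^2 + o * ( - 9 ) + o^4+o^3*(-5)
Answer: 3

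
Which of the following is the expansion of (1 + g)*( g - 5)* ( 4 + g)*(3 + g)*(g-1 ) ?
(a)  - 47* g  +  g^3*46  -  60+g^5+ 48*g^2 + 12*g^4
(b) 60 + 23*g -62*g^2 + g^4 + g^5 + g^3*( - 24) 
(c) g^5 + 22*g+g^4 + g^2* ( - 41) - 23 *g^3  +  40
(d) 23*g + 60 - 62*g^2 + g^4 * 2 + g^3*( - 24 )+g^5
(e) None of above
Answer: d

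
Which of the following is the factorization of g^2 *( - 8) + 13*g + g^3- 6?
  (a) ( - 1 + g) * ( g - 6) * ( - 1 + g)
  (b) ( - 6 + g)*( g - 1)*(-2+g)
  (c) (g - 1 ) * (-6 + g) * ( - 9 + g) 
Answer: a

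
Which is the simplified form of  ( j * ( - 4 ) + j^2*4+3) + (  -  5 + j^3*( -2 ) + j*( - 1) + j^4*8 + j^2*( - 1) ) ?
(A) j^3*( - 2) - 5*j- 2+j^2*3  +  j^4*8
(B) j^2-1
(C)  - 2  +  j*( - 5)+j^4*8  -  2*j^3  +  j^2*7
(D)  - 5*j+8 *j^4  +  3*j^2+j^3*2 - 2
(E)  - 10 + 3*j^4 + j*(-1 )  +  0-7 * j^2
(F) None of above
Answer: A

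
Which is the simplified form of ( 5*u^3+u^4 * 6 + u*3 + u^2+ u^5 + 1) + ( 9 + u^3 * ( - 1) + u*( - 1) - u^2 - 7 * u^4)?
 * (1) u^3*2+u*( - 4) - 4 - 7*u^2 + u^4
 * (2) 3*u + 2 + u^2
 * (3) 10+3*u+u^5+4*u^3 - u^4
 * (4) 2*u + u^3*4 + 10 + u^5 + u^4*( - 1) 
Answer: 4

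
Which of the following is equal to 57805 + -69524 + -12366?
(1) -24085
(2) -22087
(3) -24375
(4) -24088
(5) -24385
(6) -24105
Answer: 1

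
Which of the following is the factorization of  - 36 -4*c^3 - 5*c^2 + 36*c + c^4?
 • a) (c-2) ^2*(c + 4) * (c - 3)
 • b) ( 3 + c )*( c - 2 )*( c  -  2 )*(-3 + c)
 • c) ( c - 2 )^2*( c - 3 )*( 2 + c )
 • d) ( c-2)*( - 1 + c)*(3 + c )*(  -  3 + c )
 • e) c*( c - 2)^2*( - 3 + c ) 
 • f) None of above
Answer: b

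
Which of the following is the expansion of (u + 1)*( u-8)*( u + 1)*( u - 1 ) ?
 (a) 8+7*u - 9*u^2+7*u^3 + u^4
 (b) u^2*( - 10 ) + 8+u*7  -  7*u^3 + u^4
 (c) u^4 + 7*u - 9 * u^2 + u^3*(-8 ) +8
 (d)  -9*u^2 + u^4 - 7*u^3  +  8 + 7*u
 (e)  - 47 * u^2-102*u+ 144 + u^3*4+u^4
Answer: d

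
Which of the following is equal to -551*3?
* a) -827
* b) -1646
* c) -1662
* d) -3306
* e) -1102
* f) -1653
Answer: f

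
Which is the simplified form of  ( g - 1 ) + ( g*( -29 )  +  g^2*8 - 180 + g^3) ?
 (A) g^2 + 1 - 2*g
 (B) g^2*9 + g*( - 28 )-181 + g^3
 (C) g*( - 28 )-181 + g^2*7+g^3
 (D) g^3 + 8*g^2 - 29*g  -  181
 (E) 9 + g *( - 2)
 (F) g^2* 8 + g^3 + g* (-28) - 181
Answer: F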